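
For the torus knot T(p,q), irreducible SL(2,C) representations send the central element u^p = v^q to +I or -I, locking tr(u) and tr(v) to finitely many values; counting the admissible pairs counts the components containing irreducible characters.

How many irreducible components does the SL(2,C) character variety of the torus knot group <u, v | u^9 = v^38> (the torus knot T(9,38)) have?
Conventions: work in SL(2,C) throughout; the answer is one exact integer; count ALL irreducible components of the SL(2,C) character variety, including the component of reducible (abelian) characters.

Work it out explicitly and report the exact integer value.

In the torus knot group T(9,38), u^9 = v^38 is central, so an irreducible representation sends it to +I or -I (Schur).
On an irreducible component, tr(u) is locked at 2*cos(pi*alpha/9) for some alpha in 1..8, and tr(v) at 2*cos(pi*beta/38) for some beta in 1..37.
Consistency of u^9 = (-1)^alpha I with v^38 = (-1)^beta I forces alpha = beta (mod 2).
Enumerate parity-matched pairs: 4*19 odd-odd plus 4*18 even-even gives 148.
Total: 148 irreducible-character components + 1 reducible (abelian) component = 149.

149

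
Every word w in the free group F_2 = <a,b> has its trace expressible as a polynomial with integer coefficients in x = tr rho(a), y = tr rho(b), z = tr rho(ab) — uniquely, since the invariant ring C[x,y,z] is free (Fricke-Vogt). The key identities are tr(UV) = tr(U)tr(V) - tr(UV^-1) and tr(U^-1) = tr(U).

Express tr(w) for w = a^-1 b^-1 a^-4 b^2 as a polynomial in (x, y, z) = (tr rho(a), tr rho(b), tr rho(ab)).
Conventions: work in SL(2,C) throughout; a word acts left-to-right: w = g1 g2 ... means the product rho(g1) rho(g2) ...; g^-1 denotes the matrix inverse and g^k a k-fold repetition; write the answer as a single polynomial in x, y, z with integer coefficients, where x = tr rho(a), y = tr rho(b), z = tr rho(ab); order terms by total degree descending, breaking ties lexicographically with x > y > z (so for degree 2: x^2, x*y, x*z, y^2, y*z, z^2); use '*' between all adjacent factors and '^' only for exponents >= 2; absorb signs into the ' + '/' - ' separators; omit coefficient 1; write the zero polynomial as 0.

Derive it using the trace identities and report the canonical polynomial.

x^4*y^2*z - x^3*y^3 - x^3*y*z^2 - x^4*z - 2*x^2*y^2*z + 2*x^3*y + 2*x*y^3 + 2*x*y*z^2 + 3*x^2*z - 5*x*y - z

next, trace(b^2) = trace(b)*trace(b) - trace(1) = y^2 - 2
and trace(b^2 a) = trace(b)*trace(a b) - trace(a) = y*z - x
next, trace(b^2 a^-1) = trace(b^2)*trace(a) - trace(b^2 a) = x*y^2 - y*z - x
trace(a^-1 b^2 a^-1) = trace(b^2 a^-1)*trace(a) - trace(b^2) = x^2*y^2 - x*y*z - x^2 - y^2 + 2
and trace(a^-2 b^2 a^-1) = trace(a^-1 b^2 a^-1)*trace(a) - trace(a^-1 b^2) = x^3*y^2 - x^2*y*z - x^3 - 2*x*y^2 + y*z + 3*x
next, trace(b^3) = trace(b)*trace(b^2) - trace(b) = y^3 - 3*y
next, trace(b^3 a) = trace(b)*trace(a b^2) - trace(a b) = y^2*z - x*y - z
next, trace(a^-1 b^3) = trace(b^3)*trace(a) - trace(b^3 a) = x*y^3 - y^2*z - 2*x*y + z
and trace(b a^-2 b^2) = trace(a^-1 b^3)*trace(a) - trace(a^-1 b^3 a) = x^2*y^3 - x*y^2*z - 2*x^2*y - y^3 + x*z + 3*y
trace(a b a b) = trace(b a)*trace(b a) - trace(1)   [split at repeated b] = z^2 - 2
and trace(a b a) = trace(a)*trace(b a) - trace(b) = x*z - y
trace(b^2 a b a) = trace(b)*trace(a b a b) - trace(a b a) = y*z^2 - x*z - y
and trace(a^-1 b^2 a b) = trace(b^2 a b)*trace(a) - trace(b^2 a b a) = x*y^2*z - x^2*y - y*z^2 + y
trace(b a^-2 b^2 a) = trace(a^-1 b^2 a b)*trace(a) - trace(a^-1 b^2 a b a) = x^2*y^2*z - x^3*y - x*y*z^2 - y^2*z + 2*x*y + z
trace(a^-2 b^2 a^-1 b) = trace(b a^-2 b^2)*trace(a) - trace(b a^-2 b^2 a) = x^3*y^3 - 2*x^2*y^2*z - x^3*y - x*y^3 + x*y*z^2 + x^2*z + y^2*z + x*y - z
next, trace(a^-1 b^2 a^-1 b^-1 a^-1) = trace(a^-2 b^2 a^-1)*trace(b) - trace(a^-2 b^2 a^-1 b) = x^2*y^2*z - x*y^3 - x*y*z^2 - x^2*z + 2*x*y + z
next, trace(b^2 a^-1 b a) = trace(b a b^2)*trace(a) - trace(b a b^2 a) = x*y^2*z - x^2*y - y*z^2 + y
trace(a^-1 b^2 a^-1 b) = trace(b^2 a^-1 b)*trace(a) - trace(b^2 a^-1 b a) = x^2*y^3 - 2*x*y^2*z - x^2*y + y*z^2 + x*z - y
trace(a^-1 b^2 a^-1 b^-1) = trace(a^-1 b^2 a^-1)*trace(b) - trace(a^-1 b^2 a^-1 b) = x*y^2*z - y^3 - y*z^2 - x*z + 3*y
and trace(a^-2 b^2 a^-1 b^-1 a^-1) = trace(a^-1 b^2 a^-1 b^-1 a^-1)*trace(a) - trace(a^-1 b^2 a^-1 b^-1) = x^3*y^2*z - x^2*y^3 - x^2*y*z^2 - x^3*z - x*y^2*z + 2*x^2*y + y^3 + y*z^2 + 2*x*z - 3*y
trace(a^-1 b^-1 a^-4 b^2) = trace(a^-2 b^2 a^-1 b^-1 a^-1)*trace(a) - trace(a^-2 b^2 a^-1 b^-1) = x^4*y^2*z - x^3*y^3 - x^3*y*z^2 - x^4*z - 2*x^2*y^2*z + 2*x^3*y + 2*x*y^3 + 2*x*y*z^2 + 3*x^2*z - 5*x*y - z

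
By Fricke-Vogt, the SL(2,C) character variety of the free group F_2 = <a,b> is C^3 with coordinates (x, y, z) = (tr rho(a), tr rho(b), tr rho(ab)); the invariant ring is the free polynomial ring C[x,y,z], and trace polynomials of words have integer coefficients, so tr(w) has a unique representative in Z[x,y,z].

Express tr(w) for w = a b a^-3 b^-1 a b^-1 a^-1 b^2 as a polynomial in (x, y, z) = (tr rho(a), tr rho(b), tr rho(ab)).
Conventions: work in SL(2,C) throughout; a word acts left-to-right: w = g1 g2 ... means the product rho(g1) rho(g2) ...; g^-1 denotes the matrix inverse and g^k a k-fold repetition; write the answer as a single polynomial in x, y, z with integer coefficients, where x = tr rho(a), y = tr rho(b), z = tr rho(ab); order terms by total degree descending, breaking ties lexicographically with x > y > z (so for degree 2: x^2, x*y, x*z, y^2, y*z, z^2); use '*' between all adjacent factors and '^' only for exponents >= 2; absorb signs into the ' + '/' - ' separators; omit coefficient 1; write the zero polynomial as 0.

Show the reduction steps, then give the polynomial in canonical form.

trace(b^2) = trace(b) * trace(b) - trace(1)  (reduce the b square) = y^2 - 2
trace(b a b) = trace(b) * trace(a b) - trace(a)  (reduce the b square) = y*z - x
trace(b^2 a b) = trace(b) * trace(b a b) - trace(b a)  (reduce the b square) = y^2*z - x*y - z
trace(a b a b) = trace(a b) * trace(a b) - trace(1)  (split on a) = z^2 - 2
use: trace(a b a) = trace(a) * trace(b a) - trace(b)  (reduce the a square) = x*z - y
trace(a b a b^2) = trace(b) * trace(a b a b) - trace(a b a)  (reduce the b square) = y*z^2 - x*z - y
trace(b^2 a b a b) = trace(b) * trace(a b a b^2) - trace(a b a b)  (reduce the b square) = y^2*z^2 - x*y*z - y^2 - z^2 + 2
trace(a b a b a b) = trace(a b a b) * trace(a b) - trace(b a)  (split on a) = z^3 - 3*z
use: trace(a b a b a) = trace(a) * trace(b a b a) - trace(b a b)  (reduce the a square) = x*z^2 - y*z - x
use: trace(b^2 a b a b a) = trace(b) * trace(a b a b a b) - trace(a b a b a)  (reduce the b square) = y*z^3 - x*z^2 - 2*y*z + x
trace(a^-1 b^2 a b a b) = trace(b^2 a b a b) * trace(a) - trace(b^2 a b a b a)  (eliminate a^-1) = x*y^2*z^2 - x^2*y*z - y*z^3 - x*y^2 + 2*y*z + x
use: trace(b^-1 a^-1 b^2 a b a) = trace(a^-1 b^2 a b a) * trace(b) - trace(a^-1 b^2 a b a b)  (eliminate b^-1) = -x*y^2*z^2 + x^2*y*z + y^3*z + y*z^3 - 3*y*z - x
apply: trace(b^-1 a^-1 b^2 a b a^-1) = trace(b^-1 a^-1 b^2 a b) * trace(a) - trace(b^-1 a^-1 b^2 a b a)  (eliminate a^-1) = x*y^2*z^2 - x^2*y*z - y^3*z - y*z^3 + x*y^2 + 3*y*z - x
apply: trace(b^-1 a^-1 b^2 a b a^-2) = trace(b^-1 a^-1 b^2 a b a^-1) * trace(a) - trace(b^-1 a^-1 b^2 a b)  (eliminate a^-1) = x^2*y^2*z^2 - x^3*y*z - x*y^3*z - x*y*z^3 + x^2*y^2 + 3*x*y*z - x^2 - y^2 + 2
use: trace(b a b a^-1 b a) = trace(b a b a b) * trace(a) - trace(b a b a b a)  (eliminate a^-1) = x*y*z^2 - x^2*z - z^3 - x*y + 3*z
apply: trace(a b^2 a^2 b) = trace(a) * trace(b a b^2 a) - trace(b a b^2)  (reduce the a square) = x*y*z^2 - x^2*z - y^2*z + z
trace(a b^2 a) = trace(a) * trace(b^2 a) - trace(b^2)  (reduce the a square) = x*y*z - x^2 - y^2 + 2
apply: trace(a b^2 a^2) = trace(a) * trace(a b^2 a) - trace(a b^2)  (reduce the a square) = x^2*y*z - x^3 - x*y^2 - y*z + 3*x
trace(a b^2 a b^2 a) = trace(b) * trace(a b^2 a^2 b) - trace(a b^2 a^2)  (reduce the b square) = x*y^2*z^2 - 2*x^2*y*z - y^3*z + x^3 + x*y^2 + 2*y*z - 3*x
apply: trace(a b^2 a b a) = trace(a) * trace(b^2 a b a) - trace(b^2 a b)  (reduce the a square) = x*y*z^2 - x^2*z - y^2*z + z
use: trace(a b^2 a b^2 a b) = trace(b) * trace(a b^2 a b a b) - trace(a b^2 a b a)  (reduce the b square) = y^2*z^3 - 2*x*y*z^2 + x^2*z - y^2*z + x*y - z
trace(b a b^-1 a b^2 a b) = trace(a b^2 a b^2 a) * trace(b) - trace(a b^2 a b^2 a b)  (eliminate b^-1) = x*y^3*z^2 - 2*x^2*y^2*z - y^4*z - y^2*z^3 + x^3*y + x*y^3 + 2*x*y*z^2 - x^2*z + 3*y^2*z - 4*x*y + z
use: trace(a b a b a^2 b) = trace(a) * trace(b a b a b a) - trace(b a b a b)  (reduce the a square) = x*z^3 - y*z^2 - 2*x*z + y
trace(a b a b a^2) = trace(a) * trace(a b a b a) - trace(a b a b)  (reduce the a square) = x^2*z^2 - x*y*z - x^2 - z^2 + 2
trace(a b^2 a b a b a) = trace(b) * trace(a b a b a^2 b) - trace(a b a b a^2)  (reduce the b square) = x*y*z^3 - x^2*z^2 - y^2*z^2 - x*y*z + x^2 + y^2 + z^2 - 2
apply: trace(a b a b a b a b) = trace(a b) * trace(a b a b a b) - trace(a^-1 b^-1 a^-1 b^-1)  (split on a) = z^4 - 4*z^2 + 2
apply: trace(a b^2 a b a b a b) = trace(b) * trace(a b a b a b a b) - trace(a b a b a b a)  (reduce the b square) = y*z^4 - x*z^3 - 3*y*z^2 + 2*x*z + y
apply: trace(b a b^-1 a b^2 a b a) = trace(a b^2 a b a b a) * trace(b) - trace(a b^2 a b a b a b)  (eliminate b^-1) = x*y^2*z^3 - x^2*y*z^2 - y^3*z^2 - y*z^4 - x*y^2*z + x*z^3 + x^2*y + y^3 + 4*y*z^2 - 2*x*z - 3*y
trace(b^2 a b a^-1 b a b^-1 a) = trace(b a b^-1 a b^2 a b) * trace(a) - trace(b a b^-1 a b^2 a b a)  (eliminate a^-1) = x^2*y^3*z^2 - 2*x^3*y^2*z - x*y^4*z - 2*x*y^2*z^3 + x^4*y + x^2*y^3 + 3*x^2*y*z^2 + y^3*z^2 + y*z^4 - x^3*z + 4*x*y^2*z - x*z^3 - 5*x^2*y - y^3 - 4*y*z^2 + 3*x*z + 3*y
trace(b a b^-1 a^-1 b^2 a b a^-1) = trace(b^2 a b a^-1 b a b^-1) * trace(a) - trace(b^2 a b a^-1 b a b^-1 a)  (eliminate a^-1) = -x^2*y^3*z^2 + 2*x^3*y^2*z + x*y^4*z + 2*x*y^2*z^3 - x^4*y - x^2*y^3 - 2*x^2*y*z^2 - y^3*z^2 - y*z^4 - 4*x*y^2*z + 4*x^2*y + y^3 + 4*y*z^2 - 3*y
use: trace(b a b^-1 a^-1 b^2 a b) = trace(b^2 a b^2 a b^-1) * trace(a) - trace(b^2 a b^2 a b^-1 a)  (eliminate a^-1) = -x*y^3*z^2 + 2*x^2*y^2*z + y^4*z + y^2*z^3 - x^3*y - x*y^3 - x*y*z^2 - 3*y^2*z + 3*x*y - z
trace(b a b^-1 a^-1 b^2 a b a^-2) = trace(b a b^-1 a^-1 b^2 a b a^-1) * trace(a) - trace(b a b^-1 a^-1 b^2 a b)  (eliminate a^-1) = -x^3*y^3*z^2 + 2*x^4*y^2*z + x^2*y^4*z + 2*x^2*y^2*z^3 - x^5*y - x^3*y^3 - 2*x^3*y*z^2 - x*y*z^4 - 6*x^2*y^2*z - y^4*z - y^2*z^3 + 5*x^3*y + 2*x*y^3 + 5*x*y*z^2 + 3*y^2*z - 6*x*y + z
use: trace(a b^-1 a^-1 b^2 a b a^-3 b) = trace(b a b^-1 a^-1 b^2 a b a^-2) * trace(a) - trace(b a b^-1 a^-1 b^2 a b a^-1)  (eliminate a^-1) = -x^4*y^3*z^2 + 2*x^5*y^2*z + x^3*y^4*z + 2*x^3*y^2*z^3 - x^6*y - x^4*y^3 - 2*x^4*y*z^2 + x^2*y^3*z^2 - x^2*y*z^4 - 8*x^3*y^2*z - 2*x*y^4*z - 3*x*y^2*z^3 + 6*x^4*y + 3*x^2*y^3 + 7*x^2*y*z^2 + y^3*z^2 + y*z^4 + 7*x*y^2*z - 10*x^2*y - y^3 - 4*y*z^2 + x*z + 3*y
trace(a b a^-3 b^-1 a b^-1 a^-1 b^2) = trace(a b^-1 a^-1 b^2 a b a^-3) * trace(b) - trace(a b^-1 a^-1 b^2 a b a^-3 b)  (eliminate b^-1) = x^4*y^3*z^2 - 2*x^5*y^2*z - x^3*y^4*z - 2*x^3*y^2*z^3 + x^6*y + x^4*y^3 + 2*x^4*y*z^2 + x^2*y*z^4 + 7*x^3*y^2*z + x*y^4*z + 2*x*y^2*z^3 - 6*x^4*y - 2*x^2*y^3 - 7*x^2*y*z^2 - y^3*z^2 - y*z^4 - 4*x*y^2*z + 9*x^2*y + 4*y*z^2 - x*z - y

x^4*y^3*z^2 - 2*x^5*y^2*z - x^3*y^4*z - 2*x^3*y^2*z^3 + x^6*y + x^4*y^3 + 2*x^4*y*z^2 + x^2*y*z^4 + 7*x^3*y^2*z + x*y^4*z + 2*x*y^2*z^3 - 6*x^4*y - 2*x^2*y^3 - 7*x^2*y*z^2 - y^3*z^2 - y*z^4 - 4*x*y^2*z + 9*x^2*y + 4*y*z^2 - x*z - y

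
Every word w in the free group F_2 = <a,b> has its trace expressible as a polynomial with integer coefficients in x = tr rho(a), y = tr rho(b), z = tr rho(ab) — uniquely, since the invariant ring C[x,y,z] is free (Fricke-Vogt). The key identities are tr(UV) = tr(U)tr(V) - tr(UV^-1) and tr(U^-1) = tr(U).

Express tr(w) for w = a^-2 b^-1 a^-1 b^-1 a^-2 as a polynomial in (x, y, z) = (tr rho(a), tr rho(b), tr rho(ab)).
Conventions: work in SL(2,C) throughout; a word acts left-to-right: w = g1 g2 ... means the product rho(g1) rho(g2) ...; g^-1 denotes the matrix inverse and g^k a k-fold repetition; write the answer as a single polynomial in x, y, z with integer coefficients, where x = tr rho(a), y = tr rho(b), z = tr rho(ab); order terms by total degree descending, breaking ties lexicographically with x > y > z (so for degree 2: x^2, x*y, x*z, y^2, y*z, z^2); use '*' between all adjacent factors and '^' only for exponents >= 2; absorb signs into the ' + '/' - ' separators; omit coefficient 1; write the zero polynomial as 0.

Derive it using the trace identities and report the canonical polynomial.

and trace(a^-1) = trace(a) = x
and trace(a^-2) = trace(a^-1) trace(a) - trace(1)   [inverse elimination on a] = x^2 - 2
trace(a^-3) = trace(a^-2) trace(a) - trace(a^-1)   [inverse elimination on a] = x^3 - 3*x
trace(a^-4) = trace(a^-3) trace(a) - trace(a^-2)   [inverse elimination on a] = x^4 - 4*x^2 + 2
next, trace(a^-1 b) = trace(b) trace(a) - trace(b a)   [inverse elimination on a] = x*y - z
and trace(b a^-2) = trace(a^-1 b) trace(a) - trace(a^-1 b a)   [inverse elimination on a] = x^2*y - x*z - y
trace(a^-1 b a^-2) = trace(b a^-2) trace(a) - trace(b a^-1)   [inverse elimination on a] = x^3*y - x^2*z - 2*x*y + z
next, trace(a^-4 b) = trace(a^-1 b a^-2) trace(a) - trace(a^-1 b a^-1)   [inverse elimination on a] = x^4*y - x^3*z - 3*x^2*y + 2*x*z + y
next, trace(a^-1 b^-1 a^-3) = trace(a^-4) trace(b) - trace(a^-4 b)   [inverse elimination on b] = x^3*z - x^2*y - 2*x*z + y
trace(b^2) = trace(b) trace(b) - trace(1)   [square of b] = y^2 - 2
next, trace(b^2 a) = trace(b) trace(a b) - trace(a)   [square of b] = y*z - x
and trace(a^-1 b^2) = trace(b^2) trace(a) - trace(b^2 a)   [inverse elimination on a] = x*y^2 - y*z - x
next, trace(b a^-2 b) = trace(a^-1 b^2) trace(a) - trace(a^-1 b^2 a)   [inverse elimination on a] = x^2*y^2 - x*y*z - x^2 - y^2 + 2
trace(b a b a) = trace(b a) trace(b a) - trace(1)   [split at a repeated b] = z^2 - 2
trace(b a b a^-1) = trace(b a b) trace(a) - trace(b a b a)   [inverse elimination on a] = x*y*z - x^2 - z^2 + 2
trace(b a^-2 b a) = trace(b a b a^-1) trace(a) - trace(b a b)   [inverse elimination on a] = x^2*y*z - x^3 - x*z^2 - y*z + 3*x
and trace(a^-1 b a^-1 b a^-1) = trace(b a^-2 b) trace(a) - trace(b a^-2 b a)   [inverse elimination on a] = x^3*y^2 - 2*x^2*y*z - x*y^2 + x*z^2 + y*z - x
trace(a^-1 b a^-1 b) = trace(b a^-1 b) trace(a) - trace(b a^-1 b a)   [inverse elimination on a] = x^2*y^2 - 2*x*y*z + z^2 - 2
next, trace(a^-3 b a^-1 b) = trace(a^-1 b a^-1 b a^-1) trace(a) - trace(a^-1 b a^-1 b)   [inverse elimination on a] = x^4*y^2 - 2*x^3*y*z - 2*x^2*y^2 + x^2*z^2 + 3*x*y*z - x^2 - z^2 + 2
next, trace(a^-1 b^-1 a^-3 b) = trace(a^-3 b a^-1) trace(b) - trace(a^-3 b a^-1 b)   [inverse elimination on b] = x^3*y*z - x^2*y^2 - x^2*z^2 - x*y*z + x^2 + y^2 + z^2 - 2
trace(b^-1 a^-1 b^-1 a^-3) = trace(a^-1 b^-1 a^-3) trace(b) - trace(a^-1 b^-1 a^-3 b)   [inverse elimination on b] = x^2*z^2 - x*y*z - x^2 - z^2 + 2
next, trace(b^-1 a^-1 b^-1 a^-2) = trace(a^-1 b^-1 a^-1 b^-1) trace(a) - trace(a^-1 b^-1 a^-1 b^-1 a)   [inverse elimination on a] = x*z^2 - y*z - x
trace(a^-2 b^-1 a^-1 b^-1 a^-2) = trace(b^-1 a^-1 b^-1 a^-3) trace(a) - trace(b^-1 a^-1 b^-1 a^-2)   [inverse elimination on a] = x^3*z^2 - x^2*y*z - x^3 - 2*x*z^2 + y*z + 3*x

x^3*z^2 - x^2*y*z - x^3 - 2*x*z^2 + y*z + 3*x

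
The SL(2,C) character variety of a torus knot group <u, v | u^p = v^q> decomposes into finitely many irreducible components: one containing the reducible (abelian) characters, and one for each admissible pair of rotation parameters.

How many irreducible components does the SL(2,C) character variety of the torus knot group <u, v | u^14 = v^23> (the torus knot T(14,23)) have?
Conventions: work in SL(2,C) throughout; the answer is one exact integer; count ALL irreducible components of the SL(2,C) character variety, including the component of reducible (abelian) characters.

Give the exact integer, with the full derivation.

144

In the torus knot group T(14,23), u^14 = v^23 is central, so an irreducible representation sends it to +I or -I (Schur).
On an irreducible component, tr(u) is locked at 2*cos(pi*alpha/14) for some alpha in 1..13, and tr(v) at 2*cos(pi*beta/23) for some beta in 1..22.
Consistency of u^14 = (-1)^alpha I with v^23 = (-1)^beta I forces alpha = beta (mod 2).
Enumerate parity-matched pairs: 7*11 odd-odd plus 6*11 even-even gives 143.
Total: 143 irreducible-character components + 1 reducible (abelian) component = 144.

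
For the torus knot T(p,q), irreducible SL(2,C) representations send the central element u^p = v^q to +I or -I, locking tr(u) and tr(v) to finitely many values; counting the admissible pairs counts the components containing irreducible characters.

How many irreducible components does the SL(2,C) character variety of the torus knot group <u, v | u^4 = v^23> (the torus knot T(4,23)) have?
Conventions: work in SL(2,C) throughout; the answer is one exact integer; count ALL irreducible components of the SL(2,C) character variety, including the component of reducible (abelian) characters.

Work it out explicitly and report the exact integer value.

Gamma = < u, v | u^4 = v^23 > (torus knot T(4,23)); the central element u^4 = v^23 acts as +I or -I in any irreducible SL(2,C) representation.
On an irreducible component, tr(u) is locked at 2*cos(pi*alpha/4) for some alpha in 1..3, and tr(v) at 2*cos(pi*beta/23) for some beta in 1..22.
u^4 = (-1)^alpha I and v^23 = (-1)^beta I must agree, so alpha and beta have equal parity.
count pairs: odd alpha (2 choices) x odd beta (11), plus even alpha (1) x even beta (11): 2*11 + 1*11 = 33.
components with irreducible characters: 33; plus the single component of reducible (abelian) characters: total 34.

34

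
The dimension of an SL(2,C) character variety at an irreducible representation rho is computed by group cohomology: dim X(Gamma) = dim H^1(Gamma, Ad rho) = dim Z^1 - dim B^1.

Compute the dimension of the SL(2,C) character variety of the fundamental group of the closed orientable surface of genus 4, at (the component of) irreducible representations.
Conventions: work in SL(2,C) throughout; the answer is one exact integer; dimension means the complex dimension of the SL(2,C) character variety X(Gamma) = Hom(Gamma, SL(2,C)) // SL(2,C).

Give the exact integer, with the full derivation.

pi_1 of the closed genus-4 surface has 8 generators bound by the single product-of-commutators relator.
A cocycle assigns one sl_2 vector per generator subject to the relator condition d_2(z) = 0: dim of the unconstrained space is 3*2g = 24.
d_2 is surjective at irreducible rho (its cokernel H^2 is dual to H^0 = 0), so dim Z^1 = 24 - 3 = 21.
dim B^1 = 3 (coboundaries, injective at irreducible rho).
dim X = dim H^1 = 21 - 3 = 18.

18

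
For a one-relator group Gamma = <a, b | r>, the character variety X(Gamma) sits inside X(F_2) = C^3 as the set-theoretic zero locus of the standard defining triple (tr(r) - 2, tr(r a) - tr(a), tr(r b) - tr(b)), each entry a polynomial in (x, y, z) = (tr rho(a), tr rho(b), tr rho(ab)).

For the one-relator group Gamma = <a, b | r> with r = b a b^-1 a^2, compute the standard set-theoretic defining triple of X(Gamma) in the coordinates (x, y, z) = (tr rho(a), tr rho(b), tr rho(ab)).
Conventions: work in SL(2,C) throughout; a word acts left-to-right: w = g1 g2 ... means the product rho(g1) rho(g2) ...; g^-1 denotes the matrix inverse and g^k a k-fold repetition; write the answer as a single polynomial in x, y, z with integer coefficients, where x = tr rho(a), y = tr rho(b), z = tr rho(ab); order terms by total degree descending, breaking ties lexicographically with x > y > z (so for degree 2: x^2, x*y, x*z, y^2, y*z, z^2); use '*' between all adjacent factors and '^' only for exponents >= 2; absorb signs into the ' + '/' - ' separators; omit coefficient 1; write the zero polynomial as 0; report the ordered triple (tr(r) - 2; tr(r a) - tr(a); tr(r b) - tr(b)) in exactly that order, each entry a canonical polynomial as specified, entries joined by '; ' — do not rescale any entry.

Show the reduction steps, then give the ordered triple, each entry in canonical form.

x^2*y*z - x*y^2 - x*z^2 + x - 2; x^3*y*z - x^2*y^2 - x^2*z^2 - x*y*z + x^2 + y^2 + z^2 - x - 2; x^2*y^2*z - x^3*y - x*y^3 - x*y*z^2 + x^2*z + 3*x*y - y - z

so tr(b a^2) = tr(a) tr(b a) - tr(b) = x*z - y
so tr(a^2 b a) = tr(a) tr(b a^2) - tr(b a) = x^2*z - x*y - z
reduce: tr(b a b a) = tr(a b) tr(a b) - tr(1)   [split at repeated a] = z^2 - 2
so tr(b a b) = tr(b) tr(a b) - tr(a) = y*z - x
tr(a^2 b a b) = tr(a) tr(b a b a) - tr(b a b) = x*z^2 - y*z - x
tr(b a b^-1 a^2) = tr(a^2 b a) tr(b) - tr(a^2 b a b) = x^2*y*z - x*y^2 - x*z^2 + x
so tr(a^3 b a) = tr(a) tr(b a^3) - tr(b a^2) = x^3*z - x^2*y - 2*x*z + y
tr(a^3 b a b) = tr(a) tr(b a b a^2) - tr(b a b a) = x^2*z^2 - x*y*z - x^2 - z^2 + 2
reduce: tr(b a b^-1 a^3) = tr(a^3 b a) tr(b) - tr(a^3 b a b) = x^3*y*z - x^2*y^2 - x^2*z^2 - x*y*z + x^2 + y^2 + z^2 - 2
reduce: tr(b^2) = tr(b) tr(b) - tr(1) = y^2 - 2
so tr(a b^2 a) = tr(a) tr(b^2 a) - tr(b^2) = x*y*z - x^2 - y^2 + 2
tr(a^2 b^2 a) = tr(a) tr(a b^2 a) - tr(a b^2) = x^2*y*z - x^3 - x*y^2 - y*z + 3*x
tr(b^2 a b a) = tr(b) tr(a b a b) - tr(a b a) = y*z^2 - x*z - y
reduce: tr(b^2 a b) = tr(b) tr(a b^2) - tr(a b) = y^2*z - x*y - z
reduce: tr(a^2 b^2 a b) = tr(a) tr(b^2 a b a) - tr(b^2 a b) = x*y*z^2 - x^2*z - y^2*z + z
tr(b a b^-1 a^2 b) = tr(a^2 b^2 a) tr(b) - tr(a^2 b^2 a b) = x^2*y^2*z - x^3*y - x*y^3 - x*y*z^2 + x^2*z + 3*x*y - z
assemble the triple (tr(r) - 2; tr(r a) - x; tr(r b) - y)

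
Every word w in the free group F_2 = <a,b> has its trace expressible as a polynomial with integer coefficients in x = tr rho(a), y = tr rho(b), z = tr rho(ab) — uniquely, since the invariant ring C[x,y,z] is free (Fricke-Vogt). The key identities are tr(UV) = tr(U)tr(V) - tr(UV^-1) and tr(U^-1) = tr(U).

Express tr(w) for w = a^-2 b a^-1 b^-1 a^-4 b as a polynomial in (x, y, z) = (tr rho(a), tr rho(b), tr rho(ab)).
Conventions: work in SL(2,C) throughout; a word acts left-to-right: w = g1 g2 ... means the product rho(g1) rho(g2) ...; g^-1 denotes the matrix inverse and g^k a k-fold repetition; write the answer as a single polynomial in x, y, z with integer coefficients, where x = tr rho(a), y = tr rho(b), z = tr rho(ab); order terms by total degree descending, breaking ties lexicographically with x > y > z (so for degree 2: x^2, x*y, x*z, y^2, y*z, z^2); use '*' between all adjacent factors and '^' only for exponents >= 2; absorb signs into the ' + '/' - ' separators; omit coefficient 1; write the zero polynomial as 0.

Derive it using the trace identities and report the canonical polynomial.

x^6*y^2*z - x^5*y^3 - 2*x^5*y*z^2 - 2*x^4*y^2*z + x^4*z^3 + x^5*y + 3*x^3*y^3 + 5*x^3*y*z^2 - x^4*z - 2*x^2*z^3 - 4*x^3*y - 2*x*y^3 - 2*x*y*z^2 + 2*x^2*z + 4*x*y + z

trace(a^-1 b) = trace(b) trace(a) - trace(b a)  (eliminate a^-1) = x*y - z
trace(a^2 b) = trace(a) trace(b a) - trace(b)  (reduce the a square) = x*z - y
use: trace(a^2) = trace(a) trace(a) - trace(1)  (reduce the a square) = x^2 - 2
trace(a b^2 a) = trace(b) trace(a^2 b) - trace(a^2)  (reduce the b square) = x*y*z - x^2 - y^2 + 2
trace(a b a b) = trace(b a) trace(b a) - trace(1)  (split on b) = z^2 - 2
trace(a b^2 a b) = trace(b) trace(a b a b) - trace(a b a)  (reduce the b square) = y*z^2 - x*z - y
use: trace(b^2 a b^-1 a) = trace(a b^2 a) trace(b) - trace(a b^2 a b)  (eliminate b^-1) = x*y^2*z - x^2*y - y^3 - y*z^2 + x*z + 3*y
trace(b^-1 a^-1 b^2 a) = trace(b^2 a b^-1) trace(a) - trace(b^2 a b^-1 a)  (eliminate a^-1) = -x*y^2*z + x^2*y + y^3 + y*z^2 - 3*y
trace(b^2 a^-1 b^-1 a^-1) = trace(b^-1 a^-1 b^2) trace(a) - trace(b^-1 a^-1 b^2 a)  (eliminate a^-1) = x*y^2*z - y^3 - y*z^2 - x*z + 3*y
trace(b^2 a^-1 b^-1 a^-2) = trace(b^2 a^-1 b^-1 a^-1) trace(a) - trace(b^2 a^-1 b^-1)  (eliminate a^-1) = x^2*y^2*z - x*y^3 - x*y*z^2 - x^2*z + 2*x*y + z
apply: trace(b a^-1 b^-1 a^-3 b) = trace(b^2 a^-1 b^-1 a^-2) trace(a) - trace(b^2 a^-1 b^-1 a^-1)  (eliminate a^-1) = x^3*y^2*z - x^2*y^3 - x^2*y*z^2 - x^3*z - x*y^2*z + 2*x^2*y + y^3 + y*z^2 + 2*x*z - 3*y
trace(b a b) = trace(b) trace(a b) - trace(a)  (reduce the b square) = y*z - x
apply: trace(b a b a^-1) = trace(b a b) trace(a) - trace(b a b a)  (eliminate a^-1) = x*y*z - x^2 - z^2 + 2
use: trace(a^-1 b a b a^-1) = trace(b a b a^-1) trace(a) - trace(b a b)  (eliminate a^-1) = x^2*y*z - x^3 - x*z^2 - y*z + 3*x
trace(a^-2 b a b a^-1) = trace(a^-1 b a b a^-1) trace(a) - trace(a^-1 b a b)  (eliminate a^-1) = x^3*y*z - x^4 - x^2*z^2 - 2*x*y*z + 4*x^2 + z^2 - 2
apply: trace(a^-3 b a b a^-1) = trace(a^-2 b a b a^-1) trace(a) - trace(a^-2 b a b)  (eliminate a^-1) = x^4*y*z - x^5 - x^3*z^2 - 3*x^2*y*z + 5*x^3 + 2*x*z^2 + y*z - 5*x
trace(b a b^2) = trace(b) trace(b a b) - trace(b a)  (reduce the b square) = y^2*z - x*y - z
use: trace(b a^-1 b a b) = trace(b a b^2) trace(a) - trace(b a b^2 a)  (eliminate a^-1) = x*y^2*z - x^2*y - y*z^2 + y
trace(b a b a b a) = trace(b a) trace(b a b a) - trace(b^-1 a^-1)  (split on b) = z^3 - 3*z
trace(b a^-1 b a b a) = trace(b a b a b) trace(a) - trace(b a b a b a)  (eliminate a^-1) = x*y*z^2 - x^2*z - z^3 - x*y + 3*z
trace(a^-1 b a b a^-1 b) = trace(b a^-1 b a b) trace(a) - trace(b a^-1 b a b a)  (eliminate a^-1) = x^2*y^2*z - x^3*y - 2*x*y*z^2 + x^2*z + z^3 + 2*x*y - 3*z
apply: trace(b a b a^-1 b) = trace(b^2 a b) trace(a) - trace(b^2 a b a)  (eliminate a^-1) = x*y^2*z - x^2*y - y*z^2 + y
trace(a^-2 b a b a^-1 b) = trace(a^-1 b a b a^-1 b) trace(a) - trace(a^-1 b a b a^-1 b a)  (eliminate a^-1) = x^3*y^2*z - x^4*y - 2*x^2*y*z^2 + x^3*z - x*y^2*z + x*z^3 + 3*x^2*y + y*z^2 - 3*x*z - y
use: trace(a^-3 b a b a^-1 b) = trace(a^-2 b a b a^-1 b) trace(a) - trace(a^-2 b a b a^-1 b a)  (eliminate a^-1) = x^4*y^2*z - x^5*y - 2*x^3*y*z^2 + x^4*z - 2*x^2*y^2*z + x^2*z^3 + 4*x^3*y + 3*x*y*z^2 - 4*x^2*z - z^3 - 3*x*y + 3*z
apply: trace(b a^-1 b^-1 a^-3 b a) = trace(a^-3 b a b a^-1) trace(b) - trace(a^-3 b a b a^-1 b)  (eliminate b^-1) = x^3*y*z^2 - x^4*z - x^2*y^2*z - x^2*z^3 + x^3*y - x*y*z^2 + 4*x^2*z + y^2*z + z^3 - 2*x*y - 3*z
use: trace(a^-1 b a^-1 b^-1 a^-3 b) = trace(b a^-1 b^-1 a^-3 b) trace(a) - trace(b a^-1 b^-1 a^-3 b a)  (eliminate a^-1) = x^4*y^2*z - x^3*y^3 - 2*x^3*y*z^2 + x^2*z^3 + x^3*y + x*y^3 + 2*x*y*z^2 - 2*x^2*z - y^2*z - z^3 - x*y + 3*z
trace(a^-2 b a^-2 b a^-1 b^-1 a^-1) = trace(a^-1 b a^-1 b^-1 a^-3 b) trace(a) - trace(a^-1 b a^-1 b^-1 a^-3 b a)  (eliminate a^-1) = x^5*y^2*z - x^4*y^3 - 2*x^4*y*z^2 - x^3*y^2*z + x^3*z^3 + x^4*y + 2*x^2*y^3 + 3*x^2*y*z^2 - x^3*z - x*z^3 - 3*x^2*y - y^3 - y*z^2 + x*z + 3*y
trace(a^-1 b a^-1) = trace(a^-1 b) trace(a) - trace(a^-1 b a)  (eliminate a^-1) = x^2*y - x*z - y
use: trace(b a^-3) = trace(a^-1 b a^-1) trace(a) - trace(a^-1 b)  (eliminate a^-1) = x^3*y - x^2*z - 2*x*y + z
apply: trace(a^-2 b a^-2) = trace(b a^-3) trace(a) - trace(b a^-2)  (eliminate a^-1) = x^4*y - x^3*z - 3*x^2*y + 2*x*z + y
trace(b a b^-1 a^-2 b) = trace(a^-1 b^2 a b^-1) trace(a) - trace(a^-1 b^2 a b^-1 a)  (eliminate a^-1) = -x^2*y^2*z + x^3*y + x*y^3 + x*y*z^2 - 3*x*y - z
apply: trace(a^-2 b a b a b) = trace(b a b a b a^-1) trace(a) - trace(b a b a b)  (eliminate a^-1) = x^2*y*z^2 - x^3*z - x*z^3 - x^2*y - y*z^2 + 4*x*z + y
trace(b a b^-1 a^-2 b a) = trace(a^-2 b a b a) trace(b) - trace(a^-2 b a b a b)  (eliminate b^-1) = -x^2*y*z^2 + x^3*z + x*y^2*z + x*z^3 - 4*x*z + y
trace(a^-1 b a b^-1 a^-2 b) = trace(b a b^-1 a^-2 b) trace(a) - trace(b a b^-1 a^-2 b a)  (eliminate a^-1) = -x^3*y^2*z + x^4*y + x^2*y^3 + 2*x^2*y*z^2 - x^3*z - x*y^2*z - x*z^3 - 3*x^2*y + 3*x*z - y
trace(b^-1 a^-2 b a^-2 b a) = trace(a^-1 b a b^-1 a^-2 b) trace(a) - trace(a^-1 b a b^-1 a^-2 b a)  (eliminate a^-1) = -x^4*y^2*z + x^5*y + x^3*y^3 + 2*x^3*y*z^2 - x^4*z - x^2*z^3 - 4*x^3*y - x*y^3 - x*y*z^2 + 3*x^2*z + 2*x*y + z
trace(a^-2 b a^-2 b a^-1 b^-1) = trace(b^-1 a^-2 b a^-2 b) trace(a) - trace(b^-1 a^-2 b a^-2 b a)  (eliminate a^-1) = x^4*y^2*z - x^3*y^3 - 2*x^3*y*z^2 + x^2*z^3 + x^3*y + x*y^3 + x*y*z^2 - x^2*z - x*y - z
apply: trace(a^-2 b a^-1 b^-1 a^-4 b) = trace(a^-2 b a^-2 b a^-1 b^-1 a^-1) trace(a) - trace(a^-2 b a^-2 b a^-1 b^-1)  (eliminate a^-1) = x^6*y^2*z - x^5*y^3 - 2*x^5*y*z^2 - 2*x^4*y^2*z + x^4*z^3 + x^5*y + 3*x^3*y^3 + 5*x^3*y*z^2 - x^4*z - 2*x^2*z^3 - 4*x^3*y - 2*x*y^3 - 2*x*y*z^2 + 2*x^2*z + 4*x*y + z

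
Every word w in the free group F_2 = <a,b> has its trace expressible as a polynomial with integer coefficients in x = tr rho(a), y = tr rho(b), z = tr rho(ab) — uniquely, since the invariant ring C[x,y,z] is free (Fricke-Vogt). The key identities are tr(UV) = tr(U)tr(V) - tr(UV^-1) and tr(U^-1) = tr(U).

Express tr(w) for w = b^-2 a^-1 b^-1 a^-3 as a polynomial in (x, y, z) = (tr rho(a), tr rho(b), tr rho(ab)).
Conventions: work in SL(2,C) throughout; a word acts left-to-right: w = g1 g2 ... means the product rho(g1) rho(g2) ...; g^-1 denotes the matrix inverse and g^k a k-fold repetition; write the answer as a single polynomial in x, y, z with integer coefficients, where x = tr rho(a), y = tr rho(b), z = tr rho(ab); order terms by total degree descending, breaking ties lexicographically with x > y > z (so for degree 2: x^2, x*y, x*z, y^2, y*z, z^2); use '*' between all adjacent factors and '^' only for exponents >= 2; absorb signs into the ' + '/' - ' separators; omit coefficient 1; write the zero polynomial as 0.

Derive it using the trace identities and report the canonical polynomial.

and trace(a^-1) = trace(a) = x
next, trace(a^-2) = trace(a^-1)*trace(a) - trace(1)  (eliminate a^-1) = x^2 - 2
trace(a^-1 b) = trace(b)*trace(a) - trace(b a)  (eliminate a^-1) = x*y - z
and trace(a^-2 b) = trace(a^-1 b)*trace(a) - trace(a^-1 b a)  (eliminate a^-1) = x^2*y - x*z - y
and trace(a^-1 b^-1 a^-1) = trace(a^-2)*trace(b) - trace(a^-2 b)  (eliminate b^-1) = x*z - y
trace(a^-1 b^-1 a^-2) = trace(a^-1 b^-1 a^-1)*trace(a) - trace(a^-1 b^-1)  (eliminate a^-1) = x^2*z - x*y - z
trace(b a b) = trace(b)*trace(a b) - trace(a)  (reduce the b square) = y*z - x
next, trace(b a b a) = trace(a b)*trace(a b) - trace(1)  (split on a) = z^2 - 2
and trace(a b a^-1 b) = trace(b a b)*trace(a) - trace(b a b a)  (eliminate a^-1) = x*y*z - x^2 - z^2 + 2
trace(b a^-1 b^-1 a) = trace(a b a^-1)*trace(b) - trace(a b a^-1 b)  (eliminate b^-1) = -x*y*z + x^2 + y^2 + z^2 - 2
trace(a^-1 b a^-1 b^-1) = trace(b a^-1 b^-1)*trace(a) - trace(b a^-1 b^-1 a)  (eliminate a^-1) = x*y*z - y^2 - z^2 + 2
trace(a^-1 b^-1 a^-2 b) = trace(a^-1 b a^-1 b^-1)*trace(a) - trace(a^-1 b a^-1 b^-1 a)  (eliminate a^-1) = x^2*y*z - x*y^2 - x*z^2 + x
next, trace(b^-1 a^-1 b^-1 a^-2) = trace(a^-1 b^-1 a^-2)*trace(b) - trace(a^-1 b^-1 a^-2 b)  (eliminate b^-1) = x*z^2 - y*z - x
next, trace(a^-1 b^-1 a^-3 b^-1) = trace(b^-1 a^-1 b^-1 a^-2)*trace(a) - trace(b^-1 a^-1 b^-1 a^-1)  (eliminate a^-1) = x^2*z^2 - x*y*z - x^2 - z^2 + 2
trace(a^-3) = trace(a^-2)*trace(a) - trace(a^-1)  (eliminate a^-1) = x^3 - 3*x
trace(a^-4) = trace(a^-3)*trace(a) - trace(a^-2)  (eliminate a^-1) = x^4 - 4*x^2 + 2
next, trace(b a^-3) = trace(a^-2 b)*trace(a) - trace(a^-2 b a)  (eliminate a^-1) = x^3*y - x^2*z - 2*x*y + z
next, trace(a^-4 b) = trace(b a^-3)*trace(a) - trace(b a^-2)  (eliminate a^-1) = x^4*y - x^3*z - 3*x^2*y + 2*x*z + y
trace(a^-1 b^-1 a^-3) = trace(a^-4)*trace(b) - trace(a^-4 b)  (eliminate b^-1) = x^3*z - x^2*y - 2*x*z + y
next, trace(b^-2 a^-1 b^-1 a^-3) = trace(a^-1 b^-1 a^-3 b^-1)*trace(b) - trace(a^-1 b^-1 a^-3)  (eliminate b^-1) = x^2*y*z^2 - x^3*z - x*y^2*z - y*z^2 + 2*x*z + y

x^2*y*z^2 - x^3*z - x*y^2*z - y*z^2 + 2*x*z + y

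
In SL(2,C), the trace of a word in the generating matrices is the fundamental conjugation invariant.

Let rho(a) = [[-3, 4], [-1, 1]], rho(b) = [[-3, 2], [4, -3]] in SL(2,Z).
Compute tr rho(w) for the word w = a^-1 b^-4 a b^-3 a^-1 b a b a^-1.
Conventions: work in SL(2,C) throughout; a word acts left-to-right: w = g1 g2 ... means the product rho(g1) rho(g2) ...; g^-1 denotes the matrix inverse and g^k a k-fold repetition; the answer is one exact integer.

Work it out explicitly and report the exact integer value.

rho(a^-1) = [[1, -4], [1, -3]]
... * rho(b^-1) = [[-3, -2], [-4, -3]]  ->  [[13, 10], [9, 7]]
... * rho(b^-1) = [[-3, -2], [-4, -3]]  ->  [[-79, -56], [-55, -39]]
... * rho(b^-1) = [[-3, -2], [-4, -3]]  ->  [[461, 326], [321, 227]]
... * rho(b^-1) = [[-3, -2], [-4, -3]]  ->  [[-2687, -1900], [-1871, -1323]]
... * rho(a) = [[-3, 4], [-1, 1]]  ->  [[9961, -12648], [6936, -8807]]
... * rho(b^-1) = [[-3, -2], [-4, -3]]  ->  [[20709, 18022], [14420, 12549]]
... * rho(b^-1) = [[-3, -2], [-4, -3]]  ->  [[-134215, -95484], [-93456, -66487]]
... * rho(b^-1) = [[-3, -2], [-4, -3]]  ->  [[784581, 554882], [546316, 386373]]
... * rho(a^-1) = [[1, -4], [1, -3]]  ->  [[1339463, -4802970], [932689, -3344383]]
... * rho(b) = [[-3, 2], [4, -3]]  ->  [[-23230269, 17087836], [-16175599, 11898527]]
... * rho(a) = [[-3, 4], [-1, 1]]  ->  [[52602971, -75833240], [36628270, -52803869]]
... * rho(b) = [[-3, 2], [4, -3]]  ->  [[-461141873, 332705662], [-321100286, 231668147]]
... * rho(a^-1) = [[1, -4], [1, -3]]  ->  [[-128436211, 846450506], [-89432139, 589396703]]
tr = -128436211 + 589396703 = 460960492

460960492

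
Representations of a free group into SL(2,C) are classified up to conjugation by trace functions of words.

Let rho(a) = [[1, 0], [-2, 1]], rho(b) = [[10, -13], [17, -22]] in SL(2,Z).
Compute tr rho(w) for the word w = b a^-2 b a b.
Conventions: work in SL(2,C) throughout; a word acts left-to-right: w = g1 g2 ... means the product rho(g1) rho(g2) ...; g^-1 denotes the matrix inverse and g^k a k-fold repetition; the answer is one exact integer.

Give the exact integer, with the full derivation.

rho(b) = [[10, -13], [17, -22]]
... * rho(a^-1) = [[1, 0], [2, 1]]  ->  [[-16, -13], [-27, -22]]
... * rho(a^-1) = [[1, 0], [2, 1]]  ->  [[-42, -13], [-71, -22]]
... * rho(b) = [[10, -13], [17, -22]]  ->  [[-641, 832], [-1084, 1407]]
... * rho(a) = [[1, 0], [-2, 1]]  ->  [[-2305, 832], [-3898, 1407]]
... * rho(b) = [[10, -13], [17, -22]]  ->  [[-8906, 11661], [-15061, 19720]]
tr = -8906 + 19720 = 10814

10814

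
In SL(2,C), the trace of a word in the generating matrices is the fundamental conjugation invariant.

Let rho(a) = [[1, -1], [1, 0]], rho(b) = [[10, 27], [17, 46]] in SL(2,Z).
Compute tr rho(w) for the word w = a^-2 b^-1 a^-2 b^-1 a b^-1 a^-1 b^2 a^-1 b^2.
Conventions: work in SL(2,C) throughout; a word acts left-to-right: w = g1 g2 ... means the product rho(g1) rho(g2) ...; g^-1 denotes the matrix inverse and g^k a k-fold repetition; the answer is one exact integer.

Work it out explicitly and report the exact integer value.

rho(a^-1) = [[0, 1], [-1, 1]]
... * rho(a^-1) = [[0, 1], [-1, 1]]  ->  [[-1, 1], [-1, 0]]
... * rho(b^-1) = [[46, -27], [-17, 10]]  ->  [[-63, 37], [-46, 27]]
... * rho(a^-1) = [[0, 1], [-1, 1]]  ->  [[-37, -26], [-27, -19]]
... * rho(a^-1) = [[0, 1], [-1, 1]]  ->  [[26, -63], [19, -46]]
... * rho(b^-1) = [[46, -27], [-17, 10]]  ->  [[2267, -1332], [1656, -973]]
... * rho(a) = [[1, -1], [1, 0]]  ->  [[935, -2267], [683, -1656]]
... * rho(b^-1) = [[46, -27], [-17, 10]]  ->  [[81549, -47915], [59570, -35001]]
... * rho(a^-1) = [[0, 1], [-1, 1]]  ->  [[47915, 33634], [35001, 24569]]
... * rho(b) = [[10, 27], [17, 46]]  ->  [[1050928, 2840869], [767683, 2075201]]
... * rho(b) = [[10, 27], [17, 46]]  ->  [[58804053, 159055030], [42955247, 116186687]]
... * rho(a^-1) = [[0, 1], [-1, 1]]  ->  [[-159055030, 217859083], [-116186687, 159141934]]
... * rho(b) = [[10, 27], [17, 46]]  ->  [[2113054111, 5727032008], [1543546008, 4183488415]]
... * rho(b) = [[10, 27], [17, 46]]  ->  [[118490085246, 320495933365], [86554763135, 234116209306]]
tr = 118490085246 + 234116209306 = 352606294552

352606294552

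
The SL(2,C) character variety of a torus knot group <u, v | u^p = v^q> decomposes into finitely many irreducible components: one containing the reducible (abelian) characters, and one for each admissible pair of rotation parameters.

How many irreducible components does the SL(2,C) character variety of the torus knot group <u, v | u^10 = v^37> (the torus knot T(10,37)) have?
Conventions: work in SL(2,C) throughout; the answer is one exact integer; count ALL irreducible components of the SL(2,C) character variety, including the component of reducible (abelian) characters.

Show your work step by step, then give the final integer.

163

Gamma = < u, v | u^10 = v^37 > (torus knot T(10,37)); the central element u^10 = v^37 acts as +I or -I in any irreducible SL(2,C) representation.
On an irreducible component, tr(u) is locked at 2*cos(pi*alpha/10) for some alpha in 1..9, and tr(v) at 2*cos(pi*beta/37) for some beta in 1..36.
Consistency of u^10 = (-1)^alpha I with v^37 = (-1)^beta I forces alpha = beta (mod 2).
count pairs: odd alpha (5 choices) x odd beta (18), plus even alpha (4) x even beta (18): 5*18 + 4*18 = 162.
components with irreducible characters: 162; plus the single component of reducible (abelian) characters: total 163.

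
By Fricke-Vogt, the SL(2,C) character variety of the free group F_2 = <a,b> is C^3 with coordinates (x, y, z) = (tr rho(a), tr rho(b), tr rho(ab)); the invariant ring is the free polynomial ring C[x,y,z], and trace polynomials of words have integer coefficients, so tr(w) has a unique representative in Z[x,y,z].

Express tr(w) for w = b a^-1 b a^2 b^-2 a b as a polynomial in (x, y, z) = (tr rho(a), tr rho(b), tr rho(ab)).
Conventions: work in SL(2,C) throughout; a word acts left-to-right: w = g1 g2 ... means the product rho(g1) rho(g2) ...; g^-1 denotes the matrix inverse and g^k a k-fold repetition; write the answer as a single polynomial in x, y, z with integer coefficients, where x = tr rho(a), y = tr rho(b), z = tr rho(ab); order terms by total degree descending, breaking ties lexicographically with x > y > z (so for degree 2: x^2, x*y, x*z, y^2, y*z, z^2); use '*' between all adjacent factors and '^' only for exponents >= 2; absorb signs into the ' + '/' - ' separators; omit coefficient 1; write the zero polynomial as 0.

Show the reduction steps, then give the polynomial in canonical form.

x^3*y^4*z - x^4*y^3 - x^2*y^5 - 2*x^2*y^3*z^2 + x*y^4*z + x*y^2*z^3 + x^4*y + 5*x^2*y^3 + x^2*y*z^2 - 3*x*y^2*z - 5*x^2*y - y^3 - y*z^2 + x*z + 3*y

trace(a^2 b) = trace(a) * trace(b a) - trace(b)   [square of a] = x*z - y
trace(a^2) = trace(a) * trace(a) - trace(1)   [square of a] = x^2 - 2
apply: trace(a^2 b^2) = trace(b) * trace(a^2 b) - trace(a^2)   [square of b] = x*y*z - x^2 - y^2 + 2
trace(b^3 a^2) = trace(b) * trace(a^2 b^2) - trace(a^2 b)   [square of b] = x*y^2*z - x^2*y - y^3 - x*z + 3*y
apply: trace(b a b) = trace(b) * trace(a b) - trace(a)   [square of b] = y*z - x
trace(b^3 a) = trace(b) * trace(b a b) - trace(b a)   [square of b] = y^2*z - x*y - z
apply: trace(a b^3 a^2) = trace(a) * trace(b^3 a^2) - trace(b^3 a)   [square of a] = x^2*y^2*z - x^3*y - x*y^3 - x^2*z - y^2*z + 4*x*y + z
use: trace(a b a b) = trace(a b) * trace(a b) - trace(1)   [split at a repeated a] = z^2 - 2
apply: trace(a b a b^2) = trace(b) * trace(a b a b) - trace(a b a)   [square of b] = y*z^2 - x*z - y
trace(b a b^3 a) = trace(b) * trace(a b a b^2) - trace(a b a b)   [square of b] = y^2*z^2 - x*y*z - y^2 - z^2 + 2
trace(b a b^3) = trace(b) * trace(a b^3) - trace(a b^2)   [square of b] = y^3*z - x*y^2 - 2*y*z + x
trace(a b^3 a^2 b) = trace(a) * trace(b a b^3 a) - trace(b a b^3)   [square of a] = x*y^2*z^2 - x^2*y*z - y^3*z - x*z^2 + 2*y*z + x
trace(a b^3 a^2 b^-1) = trace(a b^3 a^2) * trace(b) - trace(a b^3 a^2 b)   [inverse elimination on b] = x^2*y^3*z - x^3*y^2 - x*y^4 - x*y^2*z^2 + 4*x*y^2 + x*z^2 - y*z - x
trace(b a^2 b^-2 a b^2) = trace(a b^3 a^2 b^-1) * trace(b) - trace(a b^3 a^2)   [inverse elimination on b] = x^2*y^4*z - x^3*y^3 - x*y^5 - x*y^3*z^2 - x^2*y^2*z + x^3*y + 5*x*y^3 + x*y*z^2 + x^2*z - 5*x*y - z
apply: trace(b a b a^2) = trace(a) * trace(b a b a) - trace(b a b)   [square of a] = x*z^2 - y*z - x
apply: trace(a b a^3 b) = trace(a) * trace(b a b a^2) - trace(b a b a)   [square of a] = x^2*z^2 - x*y*z - x^2 - z^2 + 2
use: trace(a^2 b a) = trace(a) * trace(a b a) - trace(a b)   [square of a] = x^2*z - x*y - z
trace(a b a^3) = trace(a) * trace(a^2 b a) - trace(a^2 b)   [square of a] = x^3*z - x^2*y - 2*x*z + y
use: trace(a b^2 a b a^2) = trace(b) * trace(a b a^3 b) - trace(a b a^3)   [square of b] = x^2*y*z^2 - x^3*z - x*y^2*z - y*z^2 + 2*x*z + y
use: trace(b a b a b a) = trace(b a b a) * trace(b a) - trace(a b)   [split at a repeated b] = z^3 - 3*z
use: trace(a b a^2 b a b) = trace(a) * trace(b a b a b a) - trace(b a b a b)   [square of a] = x*z^3 - y*z^2 - 2*x*z + y
apply: trace(a b a^2 b a) = trace(a) * trace(b a^2 b a) - trace(b a^2 b)   [square of a] = x^2*z^2 - 2*x*y*z + y^2 - 2
trace(a b^2 a b a^2 b) = trace(b) * trace(a b a^2 b a b) - trace(a b a^2 b a)   [square of b] = x*y*z^3 - x^2*z^2 - y^2*z^2 + 2
use: trace(a b^2 a b a^2 b^-1) = trace(a b^2 a b a^2) * trace(b) - trace(a b^2 a b a^2 b)   [inverse elimination on b] = x^2*y^2*z^2 - x^3*y*z - x*y^3*z - x*y*z^3 + x^2*z^2 + 2*x*y*z + y^2 - 2
trace(b a^2 b^-2 a b^2 a) = trace(a b^2 a b a^2 b^-1) * trace(b) - trace(a b^2 a b a^2)   [inverse elimination on b] = x^2*y^3*z^2 - x^3*y^2*z - x*y^4*z - x*y^2*z^3 + x^3*z + 3*x*y^2*z + y^3 + y*z^2 - 2*x*z - 3*y
use: trace(b a^-1 b a^2 b^-2 a b) = trace(b a^2 b^-2 a b^2) * trace(a) - trace(b a^2 b^-2 a b^2 a)   [inverse elimination on a] = x^3*y^4*z - x^4*y^3 - x^2*y^5 - 2*x^2*y^3*z^2 + x*y^4*z + x*y^2*z^3 + x^4*y + 5*x^2*y^3 + x^2*y*z^2 - 3*x*y^2*z - 5*x^2*y - y^3 - y*z^2 + x*z + 3*y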